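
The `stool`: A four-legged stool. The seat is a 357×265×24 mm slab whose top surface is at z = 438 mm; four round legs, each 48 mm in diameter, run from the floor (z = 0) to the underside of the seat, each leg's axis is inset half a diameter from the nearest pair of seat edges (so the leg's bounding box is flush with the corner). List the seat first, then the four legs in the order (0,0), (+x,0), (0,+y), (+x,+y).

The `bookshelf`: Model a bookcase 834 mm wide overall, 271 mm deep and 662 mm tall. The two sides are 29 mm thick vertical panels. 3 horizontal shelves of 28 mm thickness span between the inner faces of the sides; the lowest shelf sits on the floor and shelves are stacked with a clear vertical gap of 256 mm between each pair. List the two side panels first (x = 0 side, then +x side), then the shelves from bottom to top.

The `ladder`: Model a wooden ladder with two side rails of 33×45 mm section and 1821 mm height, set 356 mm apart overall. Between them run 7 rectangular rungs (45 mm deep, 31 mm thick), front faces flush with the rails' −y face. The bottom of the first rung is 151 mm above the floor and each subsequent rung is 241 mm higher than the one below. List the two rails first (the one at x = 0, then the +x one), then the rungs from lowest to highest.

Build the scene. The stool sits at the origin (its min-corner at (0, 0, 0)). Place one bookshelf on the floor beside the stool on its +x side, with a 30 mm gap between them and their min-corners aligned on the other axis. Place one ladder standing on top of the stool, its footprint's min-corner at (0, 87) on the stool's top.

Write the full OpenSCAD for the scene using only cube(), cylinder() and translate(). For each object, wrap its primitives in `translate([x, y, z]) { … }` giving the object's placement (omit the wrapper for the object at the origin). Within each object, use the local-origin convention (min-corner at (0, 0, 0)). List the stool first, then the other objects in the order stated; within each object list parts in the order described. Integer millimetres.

translate([0, 0, 414]) cube([357, 265, 24]);
translate([24, 24, 0]) cylinder(h = 414, r = 24);
translate([333, 24, 0]) cylinder(h = 414, r = 24);
translate([24, 241, 0]) cylinder(h = 414, r = 24);
translate([333, 241, 0]) cylinder(h = 414, r = 24);
translate([387, 0, 0]) {
  cube([29, 271, 662]);
  translate([805, 0, 0]) cube([29, 271, 662]);
  translate([29, 0, 0]) cube([776, 271, 28]);
  translate([29, 0, 284]) cube([776, 271, 28]);
  translate([29, 0, 568]) cube([776, 271, 28]);
}
translate([0, 87, 438]) {
  cube([33, 45, 1821]);
  translate([323, 0, 0]) cube([33, 45, 1821]);
  translate([33, 0, 151]) cube([290, 45, 31]);
  translate([33, 0, 392]) cube([290, 45, 31]);
  translate([33, 0, 633]) cube([290, 45, 31]);
  translate([33, 0, 874]) cube([290, 45, 31]);
  translate([33, 0, 1115]) cube([290, 45, 31]);
  translate([33, 0, 1356]) cube([290, 45, 31]);
  translate([33, 0, 1597]) cube([290, 45, 31]);
}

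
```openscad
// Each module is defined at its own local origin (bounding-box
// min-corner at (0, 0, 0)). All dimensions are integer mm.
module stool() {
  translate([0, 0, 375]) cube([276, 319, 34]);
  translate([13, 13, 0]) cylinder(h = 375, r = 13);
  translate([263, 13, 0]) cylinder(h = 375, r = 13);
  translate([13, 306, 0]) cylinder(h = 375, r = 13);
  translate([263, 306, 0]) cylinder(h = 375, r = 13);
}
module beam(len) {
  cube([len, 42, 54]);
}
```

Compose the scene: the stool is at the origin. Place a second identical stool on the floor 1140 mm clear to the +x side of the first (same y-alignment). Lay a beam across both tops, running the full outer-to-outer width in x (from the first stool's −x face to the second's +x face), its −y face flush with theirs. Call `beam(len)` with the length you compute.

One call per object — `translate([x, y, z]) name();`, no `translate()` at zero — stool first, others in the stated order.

stool();
translate([1416, 0, 0]) stool();
translate([0, 0, 409]) beam(1692);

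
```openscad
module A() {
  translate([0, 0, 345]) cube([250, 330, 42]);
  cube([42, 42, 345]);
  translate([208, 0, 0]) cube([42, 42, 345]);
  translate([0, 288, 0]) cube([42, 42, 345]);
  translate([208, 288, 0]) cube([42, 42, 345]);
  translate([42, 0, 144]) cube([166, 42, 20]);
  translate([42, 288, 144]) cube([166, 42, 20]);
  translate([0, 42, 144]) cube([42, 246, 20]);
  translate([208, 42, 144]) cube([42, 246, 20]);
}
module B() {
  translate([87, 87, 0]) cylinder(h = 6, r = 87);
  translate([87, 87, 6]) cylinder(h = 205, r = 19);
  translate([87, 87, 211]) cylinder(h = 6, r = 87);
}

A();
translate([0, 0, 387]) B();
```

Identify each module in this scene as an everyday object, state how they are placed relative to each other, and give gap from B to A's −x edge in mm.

The spool's min-x is at 0; the stool's min-x is 0; gap = 0 mm.

A is a stool. B is a spool. The spool is on top of the stool. The gap from the spool to the stool's −x edge is 0 mm.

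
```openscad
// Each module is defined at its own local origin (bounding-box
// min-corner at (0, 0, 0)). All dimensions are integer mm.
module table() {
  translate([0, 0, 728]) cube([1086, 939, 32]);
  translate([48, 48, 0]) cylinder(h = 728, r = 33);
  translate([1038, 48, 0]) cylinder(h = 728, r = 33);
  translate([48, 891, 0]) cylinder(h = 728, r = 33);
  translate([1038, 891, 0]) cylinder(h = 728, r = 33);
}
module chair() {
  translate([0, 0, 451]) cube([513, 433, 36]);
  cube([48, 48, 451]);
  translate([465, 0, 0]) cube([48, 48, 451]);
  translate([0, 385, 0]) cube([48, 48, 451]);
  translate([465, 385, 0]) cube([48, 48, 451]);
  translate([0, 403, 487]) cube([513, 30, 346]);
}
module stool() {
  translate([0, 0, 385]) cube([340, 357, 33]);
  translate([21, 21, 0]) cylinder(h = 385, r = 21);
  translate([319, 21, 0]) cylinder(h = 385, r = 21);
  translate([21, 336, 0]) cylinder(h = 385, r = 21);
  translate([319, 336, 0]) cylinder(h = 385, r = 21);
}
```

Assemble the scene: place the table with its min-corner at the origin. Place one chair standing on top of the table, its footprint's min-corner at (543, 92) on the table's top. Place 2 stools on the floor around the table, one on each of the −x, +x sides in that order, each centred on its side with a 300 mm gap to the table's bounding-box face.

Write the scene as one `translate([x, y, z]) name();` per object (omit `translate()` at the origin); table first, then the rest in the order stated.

table();
translate([543, 92, 760]) chair();
translate([-640, 291, 0]) stool();
translate([1386, 291, 0]) stool();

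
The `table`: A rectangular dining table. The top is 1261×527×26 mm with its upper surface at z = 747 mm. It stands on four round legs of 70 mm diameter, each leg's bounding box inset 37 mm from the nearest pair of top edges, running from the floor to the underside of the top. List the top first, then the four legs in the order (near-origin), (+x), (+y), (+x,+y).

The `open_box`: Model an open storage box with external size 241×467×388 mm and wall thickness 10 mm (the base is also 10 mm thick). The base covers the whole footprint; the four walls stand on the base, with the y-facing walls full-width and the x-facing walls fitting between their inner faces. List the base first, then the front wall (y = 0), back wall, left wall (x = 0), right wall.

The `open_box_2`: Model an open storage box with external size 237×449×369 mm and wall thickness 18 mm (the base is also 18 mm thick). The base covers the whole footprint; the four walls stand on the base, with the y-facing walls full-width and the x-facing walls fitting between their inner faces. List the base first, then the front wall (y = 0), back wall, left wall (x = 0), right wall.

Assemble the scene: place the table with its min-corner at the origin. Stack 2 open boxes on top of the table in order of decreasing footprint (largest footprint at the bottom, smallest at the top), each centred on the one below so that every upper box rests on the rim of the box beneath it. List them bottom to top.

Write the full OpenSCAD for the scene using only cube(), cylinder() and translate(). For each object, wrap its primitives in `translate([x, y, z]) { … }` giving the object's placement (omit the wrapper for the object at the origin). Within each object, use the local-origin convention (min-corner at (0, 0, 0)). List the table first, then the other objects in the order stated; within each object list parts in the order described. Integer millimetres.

translate([0, 0, 721]) cube([1261, 527, 26]);
translate([72, 72, 0]) cylinder(h = 721, r = 35);
translate([1189, 72, 0]) cylinder(h = 721, r = 35);
translate([72, 455, 0]) cylinder(h = 721, r = 35);
translate([1189, 455, 0]) cylinder(h = 721, r = 35);
translate([510, 30, 747]) {
  cube([241, 467, 10]);
  translate([0, 0, 10]) cube([241, 10, 378]);
  translate([0, 457, 10]) cube([241, 10, 378]);
  translate([0, 10, 10]) cube([10, 447, 378]);
  translate([231, 10, 10]) cube([10, 447, 378]);
}
translate([512, 39, 1135]) {
  cube([237, 449, 18]);
  translate([0, 0, 18]) cube([237, 18, 351]);
  translate([0, 431, 18]) cube([237, 18, 351]);
  translate([0, 18, 18]) cube([18, 413, 351]);
  translate([219, 18, 18]) cube([18, 413, 351]);
}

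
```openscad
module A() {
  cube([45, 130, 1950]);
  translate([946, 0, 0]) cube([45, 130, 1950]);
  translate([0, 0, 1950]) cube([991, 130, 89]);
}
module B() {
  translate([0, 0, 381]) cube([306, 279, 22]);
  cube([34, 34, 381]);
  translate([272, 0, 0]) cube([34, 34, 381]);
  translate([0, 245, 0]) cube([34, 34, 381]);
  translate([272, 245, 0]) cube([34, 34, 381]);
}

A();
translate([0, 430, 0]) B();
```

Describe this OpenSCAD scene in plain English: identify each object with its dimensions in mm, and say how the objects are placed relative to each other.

A is a rectangular door frame: two vertical jambs of 45×130 mm section, 1950 mm tall, with a clear opening 901 mm wide between their inner faces. A header 89 mm tall and 130 mm deep lies on top of the jambs and spans the full outside width.

B is a four-legged stool. The seat is 306×279 mm, 22 mm thick, top at z = 403 mm. It stands on four square legs, each 34×34 mm in cross-section, from z = 0 to the seat underside, each flush with a corner of the seat.

The stool is on the floor beside the door frame on its +y side.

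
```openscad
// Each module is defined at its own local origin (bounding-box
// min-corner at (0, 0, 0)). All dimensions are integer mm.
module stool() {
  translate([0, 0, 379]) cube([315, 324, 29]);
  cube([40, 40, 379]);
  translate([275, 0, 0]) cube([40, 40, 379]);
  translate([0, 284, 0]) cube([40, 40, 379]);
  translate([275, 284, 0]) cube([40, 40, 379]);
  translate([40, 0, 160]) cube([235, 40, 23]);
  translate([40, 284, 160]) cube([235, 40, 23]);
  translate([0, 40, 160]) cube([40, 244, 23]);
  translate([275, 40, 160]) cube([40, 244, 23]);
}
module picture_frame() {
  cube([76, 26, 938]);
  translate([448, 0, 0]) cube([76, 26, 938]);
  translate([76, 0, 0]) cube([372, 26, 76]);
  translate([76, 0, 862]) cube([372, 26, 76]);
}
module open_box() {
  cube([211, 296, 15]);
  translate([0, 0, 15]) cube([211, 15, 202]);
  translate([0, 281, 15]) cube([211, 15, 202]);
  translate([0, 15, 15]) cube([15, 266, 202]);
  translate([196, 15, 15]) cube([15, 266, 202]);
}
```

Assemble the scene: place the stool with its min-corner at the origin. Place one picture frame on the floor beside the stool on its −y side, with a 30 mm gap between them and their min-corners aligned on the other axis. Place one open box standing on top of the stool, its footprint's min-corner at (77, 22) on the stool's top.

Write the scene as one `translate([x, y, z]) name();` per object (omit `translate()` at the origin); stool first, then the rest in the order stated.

stool();
translate([0, -56, 0]) picture_frame();
translate([77, 22, 408]) open_box();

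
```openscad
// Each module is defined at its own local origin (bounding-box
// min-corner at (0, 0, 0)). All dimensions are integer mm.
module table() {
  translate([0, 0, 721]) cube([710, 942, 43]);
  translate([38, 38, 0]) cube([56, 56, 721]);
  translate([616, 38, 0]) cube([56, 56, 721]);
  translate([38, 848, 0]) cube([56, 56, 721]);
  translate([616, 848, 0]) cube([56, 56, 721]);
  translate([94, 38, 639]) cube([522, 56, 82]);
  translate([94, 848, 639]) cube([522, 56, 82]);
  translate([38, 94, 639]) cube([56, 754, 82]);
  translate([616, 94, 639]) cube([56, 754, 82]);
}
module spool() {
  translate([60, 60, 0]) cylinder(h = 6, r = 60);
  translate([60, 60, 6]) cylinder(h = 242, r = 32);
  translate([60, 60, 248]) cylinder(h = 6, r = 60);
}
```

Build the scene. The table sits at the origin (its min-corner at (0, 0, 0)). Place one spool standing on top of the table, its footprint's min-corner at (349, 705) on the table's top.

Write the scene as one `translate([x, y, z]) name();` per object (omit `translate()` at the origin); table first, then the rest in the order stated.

table();
translate([349, 705, 764]) spool();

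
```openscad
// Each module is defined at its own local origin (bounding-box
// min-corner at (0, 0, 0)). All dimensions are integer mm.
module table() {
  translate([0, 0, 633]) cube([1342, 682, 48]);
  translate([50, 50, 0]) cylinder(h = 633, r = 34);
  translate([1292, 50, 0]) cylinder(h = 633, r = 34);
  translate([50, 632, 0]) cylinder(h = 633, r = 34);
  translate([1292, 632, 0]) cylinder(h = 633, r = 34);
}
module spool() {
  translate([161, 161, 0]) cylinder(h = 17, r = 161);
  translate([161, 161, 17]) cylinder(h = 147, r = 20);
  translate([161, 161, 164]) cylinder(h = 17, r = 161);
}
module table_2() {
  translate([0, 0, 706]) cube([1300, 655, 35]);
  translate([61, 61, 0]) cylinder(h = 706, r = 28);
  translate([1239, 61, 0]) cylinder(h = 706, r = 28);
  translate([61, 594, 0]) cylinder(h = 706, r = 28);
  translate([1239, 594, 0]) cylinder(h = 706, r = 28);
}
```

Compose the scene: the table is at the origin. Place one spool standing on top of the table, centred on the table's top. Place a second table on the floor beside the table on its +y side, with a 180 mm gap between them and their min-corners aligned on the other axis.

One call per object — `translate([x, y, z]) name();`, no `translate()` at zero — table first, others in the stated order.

table();
translate([510, 180, 681]) spool();
translate([0, 862, 0]) table_2();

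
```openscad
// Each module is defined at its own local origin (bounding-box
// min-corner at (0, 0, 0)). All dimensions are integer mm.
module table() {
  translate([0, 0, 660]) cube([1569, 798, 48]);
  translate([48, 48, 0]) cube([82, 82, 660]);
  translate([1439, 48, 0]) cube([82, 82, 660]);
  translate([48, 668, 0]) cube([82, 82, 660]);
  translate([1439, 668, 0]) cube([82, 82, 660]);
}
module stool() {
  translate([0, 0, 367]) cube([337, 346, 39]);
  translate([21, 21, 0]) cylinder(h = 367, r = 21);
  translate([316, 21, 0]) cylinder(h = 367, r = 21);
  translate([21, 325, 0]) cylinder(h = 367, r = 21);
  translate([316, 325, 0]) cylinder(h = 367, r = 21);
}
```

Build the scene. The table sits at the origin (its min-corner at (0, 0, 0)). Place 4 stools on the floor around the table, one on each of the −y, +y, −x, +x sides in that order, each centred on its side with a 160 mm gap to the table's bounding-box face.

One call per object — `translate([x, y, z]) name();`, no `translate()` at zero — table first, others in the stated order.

table();
translate([616, -506, 0]) stool();
translate([616, 958, 0]) stool();
translate([-497, 226, 0]) stool();
translate([1729, 226, 0]) stool();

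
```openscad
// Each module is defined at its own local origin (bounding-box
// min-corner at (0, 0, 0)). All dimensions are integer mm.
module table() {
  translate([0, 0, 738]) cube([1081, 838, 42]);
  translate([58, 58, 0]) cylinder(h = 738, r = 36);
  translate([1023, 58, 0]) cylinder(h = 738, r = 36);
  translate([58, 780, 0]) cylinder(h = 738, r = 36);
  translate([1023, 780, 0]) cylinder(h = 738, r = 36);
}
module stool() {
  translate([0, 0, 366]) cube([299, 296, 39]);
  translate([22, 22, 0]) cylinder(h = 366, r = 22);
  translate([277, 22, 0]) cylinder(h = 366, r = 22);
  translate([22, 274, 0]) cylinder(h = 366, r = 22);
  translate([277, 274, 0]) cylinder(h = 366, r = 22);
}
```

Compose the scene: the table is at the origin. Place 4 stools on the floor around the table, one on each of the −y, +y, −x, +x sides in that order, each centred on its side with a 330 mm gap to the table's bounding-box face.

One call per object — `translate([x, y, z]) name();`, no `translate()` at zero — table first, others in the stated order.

table();
translate([391, -626, 0]) stool();
translate([391, 1168, 0]) stool();
translate([-629, 271, 0]) stool();
translate([1411, 271, 0]) stool();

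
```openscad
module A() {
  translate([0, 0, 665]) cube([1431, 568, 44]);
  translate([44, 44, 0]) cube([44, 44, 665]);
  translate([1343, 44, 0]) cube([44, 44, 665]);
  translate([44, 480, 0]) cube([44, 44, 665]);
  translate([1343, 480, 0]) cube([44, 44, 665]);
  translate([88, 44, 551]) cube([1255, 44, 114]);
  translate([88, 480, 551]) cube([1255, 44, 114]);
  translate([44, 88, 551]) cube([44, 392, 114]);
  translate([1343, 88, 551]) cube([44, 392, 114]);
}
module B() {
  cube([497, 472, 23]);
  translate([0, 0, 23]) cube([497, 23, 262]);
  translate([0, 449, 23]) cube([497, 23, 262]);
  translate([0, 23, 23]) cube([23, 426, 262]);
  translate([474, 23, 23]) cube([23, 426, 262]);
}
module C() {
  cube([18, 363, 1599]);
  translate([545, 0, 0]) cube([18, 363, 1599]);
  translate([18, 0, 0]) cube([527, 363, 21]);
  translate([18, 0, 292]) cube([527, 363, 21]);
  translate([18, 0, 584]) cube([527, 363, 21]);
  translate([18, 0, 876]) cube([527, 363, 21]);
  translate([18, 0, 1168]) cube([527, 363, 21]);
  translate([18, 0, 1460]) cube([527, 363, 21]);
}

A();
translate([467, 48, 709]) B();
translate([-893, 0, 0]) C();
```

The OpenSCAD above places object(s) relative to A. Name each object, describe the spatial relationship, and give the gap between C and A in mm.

The bookshelf's nearest face is 330 mm from the table's −x face.

A is a table. B is an open box. C is a bookshelf. The open box is on top of the table, centred. The bookshelf is on the floor beside the table on its −x side. The gap between the bookshelf and the table is 330 mm.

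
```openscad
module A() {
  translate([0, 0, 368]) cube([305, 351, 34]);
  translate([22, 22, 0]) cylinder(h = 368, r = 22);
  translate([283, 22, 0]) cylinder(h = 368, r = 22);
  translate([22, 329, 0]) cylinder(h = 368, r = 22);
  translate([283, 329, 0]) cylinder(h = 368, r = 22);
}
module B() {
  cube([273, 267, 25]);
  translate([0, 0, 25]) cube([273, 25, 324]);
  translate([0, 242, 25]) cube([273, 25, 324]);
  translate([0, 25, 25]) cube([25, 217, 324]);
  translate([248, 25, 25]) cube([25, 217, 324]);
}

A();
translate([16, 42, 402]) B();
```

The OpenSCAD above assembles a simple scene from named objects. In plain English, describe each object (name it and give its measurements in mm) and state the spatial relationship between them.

A is a four-legged stool. The seat is a 305×351×34 mm slab whose top surface is at z = 402 mm; four round legs, each 44 mm in diameter, run from the floor (z = 0) to the underside of the seat, each leg's axis is inset half a diameter from the nearest pair of seat edges (so the leg's bounding box is flush with the corner).

B is an open-topped rectangular box: outside dimensions 273×267×349 mm, with a uniform wall and base thickness of 25 mm. The base is a full 273×267 slab on the floor; four walls sit on top of the base. The front and back walls (the −y and +y sides) span the full width; the two side walls fit between them.

The open box is on top of the stool, centred.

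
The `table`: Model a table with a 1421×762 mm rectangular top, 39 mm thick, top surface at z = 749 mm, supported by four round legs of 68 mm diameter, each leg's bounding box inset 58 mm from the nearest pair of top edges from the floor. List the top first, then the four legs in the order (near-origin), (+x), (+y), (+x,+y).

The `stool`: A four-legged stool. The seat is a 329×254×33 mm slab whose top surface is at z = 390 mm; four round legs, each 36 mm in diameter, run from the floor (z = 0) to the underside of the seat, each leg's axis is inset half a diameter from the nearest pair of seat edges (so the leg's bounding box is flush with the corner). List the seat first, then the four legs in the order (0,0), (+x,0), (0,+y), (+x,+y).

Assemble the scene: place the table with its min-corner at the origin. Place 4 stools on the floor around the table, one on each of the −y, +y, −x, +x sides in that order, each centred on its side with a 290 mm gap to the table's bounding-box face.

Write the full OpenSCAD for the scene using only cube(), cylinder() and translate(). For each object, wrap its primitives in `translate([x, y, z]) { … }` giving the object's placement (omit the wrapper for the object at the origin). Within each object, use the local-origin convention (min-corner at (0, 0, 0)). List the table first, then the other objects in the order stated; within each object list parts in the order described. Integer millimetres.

translate([0, 0, 710]) cube([1421, 762, 39]);
translate([92, 92, 0]) cylinder(h = 710, r = 34);
translate([1329, 92, 0]) cylinder(h = 710, r = 34);
translate([92, 670, 0]) cylinder(h = 710, r = 34);
translate([1329, 670, 0]) cylinder(h = 710, r = 34);
translate([546, -544, 0]) {
  translate([0, 0, 357]) cube([329, 254, 33]);
  translate([18, 18, 0]) cylinder(h = 357, r = 18);
  translate([311, 18, 0]) cylinder(h = 357, r = 18);
  translate([18, 236, 0]) cylinder(h = 357, r = 18);
  translate([311, 236, 0]) cylinder(h = 357, r = 18);
}
translate([546, 1052, 0]) {
  translate([0, 0, 357]) cube([329, 254, 33]);
  translate([18, 18, 0]) cylinder(h = 357, r = 18);
  translate([311, 18, 0]) cylinder(h = 357, r = 18);
  translate([18, 236, 0]) cylinder(h = 357, r = 18);
  translate([311, 236, 0]) cylinder(h = 357, r = 18);
}
translate([-619, 254, 0]) {
  translate([0, 0, 357]) cube([329, 254, 33]);
  translate([18, 18, 0]) cylinder(h = 357, r = 18);
  translate([311, 18, 0]) cylinder(h = 357, r = 18);
  translate([18, 236, 0]) cylinder(h = 357, r = 18);
  translate([311, 236, 0]) cylinder(h = 357, r = 18);
}
translate([1711, 254, 0]) {
  translate([0, 0, 357]) cube([329, 254, 33]);
  translate([18, 18, 0]) cylinder(h = 357, r = 18);
  translate([311, 18, 0]) cylinder(h = 357, r = 18);
  translate([18, 236, 0]) cylinder(h = 357, r = 18);
  translate([311, 236, 0]) cylinder(h = 357, r = 18);
}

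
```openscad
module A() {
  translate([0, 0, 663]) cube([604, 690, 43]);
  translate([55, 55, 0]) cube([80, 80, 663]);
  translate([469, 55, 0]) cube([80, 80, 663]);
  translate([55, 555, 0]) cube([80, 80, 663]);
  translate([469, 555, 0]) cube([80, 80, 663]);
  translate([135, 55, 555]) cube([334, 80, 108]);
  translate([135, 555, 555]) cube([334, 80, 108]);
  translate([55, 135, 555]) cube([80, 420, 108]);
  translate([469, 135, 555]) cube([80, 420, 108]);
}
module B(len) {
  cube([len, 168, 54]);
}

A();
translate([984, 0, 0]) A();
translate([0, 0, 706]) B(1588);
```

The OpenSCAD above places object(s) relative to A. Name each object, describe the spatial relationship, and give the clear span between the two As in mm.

Second table starts at x = 984; first ends at x = 604; clear span = 984 − 604 = 380 mm.

A is a table. B is a beam. A beam spans the tops of two tables. The clear span between the two tables is 380 mm.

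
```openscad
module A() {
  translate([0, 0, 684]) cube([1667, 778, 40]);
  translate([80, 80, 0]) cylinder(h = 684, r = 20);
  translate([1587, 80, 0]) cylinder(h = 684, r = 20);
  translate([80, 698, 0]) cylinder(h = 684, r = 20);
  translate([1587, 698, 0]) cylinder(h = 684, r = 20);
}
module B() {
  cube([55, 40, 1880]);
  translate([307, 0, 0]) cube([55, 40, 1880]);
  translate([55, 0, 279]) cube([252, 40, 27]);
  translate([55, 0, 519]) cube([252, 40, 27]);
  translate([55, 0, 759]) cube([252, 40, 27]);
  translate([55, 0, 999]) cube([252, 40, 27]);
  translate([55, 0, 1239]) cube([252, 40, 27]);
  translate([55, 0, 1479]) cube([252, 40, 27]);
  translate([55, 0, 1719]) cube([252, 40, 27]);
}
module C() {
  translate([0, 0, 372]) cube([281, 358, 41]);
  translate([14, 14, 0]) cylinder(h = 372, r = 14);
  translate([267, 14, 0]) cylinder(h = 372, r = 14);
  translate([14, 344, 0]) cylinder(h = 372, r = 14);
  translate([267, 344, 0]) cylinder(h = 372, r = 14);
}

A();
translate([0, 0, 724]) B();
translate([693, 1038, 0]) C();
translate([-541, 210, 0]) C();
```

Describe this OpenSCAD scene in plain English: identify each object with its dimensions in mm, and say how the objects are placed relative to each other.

A is a table: top 1667 mm (x) × 778 mm (y), 40 mm thick, upper face at z = 724 mm, on four round legs of 40 mm diameter, each leg's bounding box inset 60 mm from the nearest pair of top edges, running from z = 0 to the bottom of the top.

B is a straight ladder. Two 55×40 mm vertical rails, 1880 mm tall, stand 362 mm apart (outside-to-outside) with their front faces coplanar on the −y side. 7 rungs, each 40 mm deep and 27 mm tall, span between the inner faces of the rails, front faces flush with the rails. The lowest rung's underside is at z = 279 mm and rungs are spaced 240 mm apart (underside to underside).

C is a simple wooden stool: a rectangular seat 281 mm (x) by 358 mm (y), 41 mm thick, top face at z = 413 mm, on four round legs, each 28 mm in diameter. The legs rest on z = 0, each leg's axis is inset half a diameter from the nearest pair of seat edges (so the leg's bounding box is flush with the corner).

The ladder is on top of the table. Two stools sit around the table at the +y, −x sides.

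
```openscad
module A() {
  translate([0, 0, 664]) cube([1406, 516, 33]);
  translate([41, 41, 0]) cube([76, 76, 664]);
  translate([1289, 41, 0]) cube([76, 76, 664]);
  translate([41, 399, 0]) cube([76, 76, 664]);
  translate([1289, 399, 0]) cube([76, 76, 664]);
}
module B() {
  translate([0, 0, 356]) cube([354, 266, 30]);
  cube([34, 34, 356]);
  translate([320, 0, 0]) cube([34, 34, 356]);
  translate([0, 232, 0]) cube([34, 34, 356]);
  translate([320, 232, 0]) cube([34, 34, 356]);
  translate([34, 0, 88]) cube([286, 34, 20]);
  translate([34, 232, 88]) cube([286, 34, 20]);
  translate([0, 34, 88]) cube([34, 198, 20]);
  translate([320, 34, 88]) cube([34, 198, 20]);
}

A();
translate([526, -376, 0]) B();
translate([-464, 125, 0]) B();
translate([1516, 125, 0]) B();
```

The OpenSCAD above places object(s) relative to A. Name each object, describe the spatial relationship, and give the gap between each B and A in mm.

A is a table. B is a stool. Three stools sit around the table at the −y, −x, +x sides. The gap between each stool and the table is 110 mm.

Each stool's nearest face is 110 mm from the table's bounding box.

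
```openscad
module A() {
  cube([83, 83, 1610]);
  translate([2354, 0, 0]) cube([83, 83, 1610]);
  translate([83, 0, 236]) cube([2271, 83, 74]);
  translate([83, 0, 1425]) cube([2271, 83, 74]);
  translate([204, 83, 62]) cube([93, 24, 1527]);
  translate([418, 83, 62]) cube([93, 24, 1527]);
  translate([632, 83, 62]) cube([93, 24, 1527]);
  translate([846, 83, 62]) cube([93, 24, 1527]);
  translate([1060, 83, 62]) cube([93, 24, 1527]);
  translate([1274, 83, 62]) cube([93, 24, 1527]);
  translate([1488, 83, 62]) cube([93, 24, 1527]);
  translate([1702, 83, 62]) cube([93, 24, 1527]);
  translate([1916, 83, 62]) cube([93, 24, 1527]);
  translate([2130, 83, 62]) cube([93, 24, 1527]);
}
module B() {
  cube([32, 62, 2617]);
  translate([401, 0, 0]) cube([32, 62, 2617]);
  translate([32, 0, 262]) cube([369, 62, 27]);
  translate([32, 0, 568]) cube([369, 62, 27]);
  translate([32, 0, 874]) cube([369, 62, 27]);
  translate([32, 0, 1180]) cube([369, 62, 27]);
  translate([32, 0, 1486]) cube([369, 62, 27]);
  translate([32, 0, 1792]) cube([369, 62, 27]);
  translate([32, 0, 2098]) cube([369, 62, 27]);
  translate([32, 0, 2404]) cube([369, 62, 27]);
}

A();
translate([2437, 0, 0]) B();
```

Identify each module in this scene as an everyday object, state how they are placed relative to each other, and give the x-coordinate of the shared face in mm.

The fence section's +x face and the ladder's −x face are both at x = 2437 mm.

A is a fence section. B is a ladder. The ladder is against the fence section's +x side, with their −y faces flush. The x-coordinate of the shared face is 2437 mm.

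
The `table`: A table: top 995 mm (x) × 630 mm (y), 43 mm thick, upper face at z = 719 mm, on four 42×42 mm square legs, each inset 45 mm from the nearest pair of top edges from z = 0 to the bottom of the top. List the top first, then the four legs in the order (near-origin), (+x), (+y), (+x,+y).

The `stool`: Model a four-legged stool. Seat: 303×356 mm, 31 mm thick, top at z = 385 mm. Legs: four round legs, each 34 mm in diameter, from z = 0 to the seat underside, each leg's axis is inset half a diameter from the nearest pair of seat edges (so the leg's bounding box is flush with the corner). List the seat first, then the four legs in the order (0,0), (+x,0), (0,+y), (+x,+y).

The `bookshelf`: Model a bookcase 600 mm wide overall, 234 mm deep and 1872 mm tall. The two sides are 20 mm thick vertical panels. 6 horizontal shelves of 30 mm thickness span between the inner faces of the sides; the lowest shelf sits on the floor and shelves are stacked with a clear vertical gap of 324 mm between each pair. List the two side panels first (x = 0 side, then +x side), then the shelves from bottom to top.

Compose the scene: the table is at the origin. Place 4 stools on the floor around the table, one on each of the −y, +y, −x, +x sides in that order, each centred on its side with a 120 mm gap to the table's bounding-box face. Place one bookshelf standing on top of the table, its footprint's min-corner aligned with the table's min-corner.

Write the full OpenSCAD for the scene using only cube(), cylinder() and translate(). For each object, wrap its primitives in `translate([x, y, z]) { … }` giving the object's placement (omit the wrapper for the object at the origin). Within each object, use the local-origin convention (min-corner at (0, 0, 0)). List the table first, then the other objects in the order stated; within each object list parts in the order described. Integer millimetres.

translate([0, 0, 676]) cube([995, 630, 43]);
translate([45, 45, 0]) cube([42, 42, 676]);
translate([908, 45, 0]) cube([42, 42, 676]);
translate([45, 543, 0]) cube([42, 42, 676]);
translate([908, 543, 0]) cube([42, 42, 676]);
translate([346, -476, 0]) {
  translate([0, 0, 354]) cube([303, 356, 31]);
  translate([17, 17, 0]) cylinder(h = 354, r = 17);
  translate([286, 17, 0]) cylinder(h = 354, r = 17);
  translate([17, 339, 0]) cylinder(h = 354, r = 17);
  translate([286, 339, 0]) cylinder(h = 354, r = 17);
}
translate([346, 750, 0]) {
  translate([0, 0, 354]) cube([303, 356, 31]);
  translate([17, 17, 0]) cylinder(h = 354, r = 17);
  translate([286, 17, 0]) cylinder(h = 354, r = 17);
  translate([17, 339, 0]) cylinder(h = 354, r = 17);
  translate([286, 339, 0]) cylinder(h = 354, r = 17);
}
translate([-423, 137, 0]) {
  translate([0, 0, 354]) cube([303, 356, 31]);
  translate([17, 17, 0]) cylinder(h = 354, r = 17);
  translate([286, 17, 0]) cylinder(h = 354, r = 17);
  translate([17, 339, 0]) cylinder(h = 354, r = 17);
  translate([286, 339, 0]) cylinder(h = 354, r = 17);
}
translate([1115, 137, 0]) {
  translate([0, 0, 354]) cube([303, 356, 31]);
  translate([17, 17, 0]) cylinder(h = 354, r = 17);
  translate([286, 17, 0]) cylinder(h = 354, r = 17);
  translate([17, 339, 0]) cylinder(h = 354, r = 17);
  translate([286, 339, 0]) cylinder(h = 354, r = 17);
}
translate([0, 0, 719]) {
  cube([20, 234, 1872]);
  translate([580, 0, 0]) cube([20, 234, 1872]);
  translate([20, 0, 0]) cube([560, 234, 30]);
  translate([20, 0, 354]) cube([560, 234, 30]);
  translate([20, 0, 708]) cube([560, 234, 30]);
  translate([20, 0, 1062]) cube([560, 234, 30]);
  translate([20, 0, 1416]) cube([560, 234, 30]);
  translate([20, 0, 1770]) cube([560, 234, 30]);
}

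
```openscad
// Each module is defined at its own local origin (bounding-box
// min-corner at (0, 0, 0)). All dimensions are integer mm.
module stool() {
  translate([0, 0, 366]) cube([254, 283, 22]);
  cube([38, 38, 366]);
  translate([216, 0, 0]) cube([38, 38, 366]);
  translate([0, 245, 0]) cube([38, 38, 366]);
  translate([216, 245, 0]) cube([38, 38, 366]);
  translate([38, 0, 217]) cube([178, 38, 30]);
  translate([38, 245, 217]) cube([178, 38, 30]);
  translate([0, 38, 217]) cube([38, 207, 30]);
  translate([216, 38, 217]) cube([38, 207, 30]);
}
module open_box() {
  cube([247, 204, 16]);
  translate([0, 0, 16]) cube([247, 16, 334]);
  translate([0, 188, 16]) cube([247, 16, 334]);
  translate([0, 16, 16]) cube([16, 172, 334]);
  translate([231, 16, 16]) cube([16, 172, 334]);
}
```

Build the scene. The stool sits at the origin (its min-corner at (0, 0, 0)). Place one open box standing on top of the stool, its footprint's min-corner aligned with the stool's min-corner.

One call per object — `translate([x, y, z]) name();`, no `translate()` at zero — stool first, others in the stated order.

stool();
translate([0, 0, 388]) open_box();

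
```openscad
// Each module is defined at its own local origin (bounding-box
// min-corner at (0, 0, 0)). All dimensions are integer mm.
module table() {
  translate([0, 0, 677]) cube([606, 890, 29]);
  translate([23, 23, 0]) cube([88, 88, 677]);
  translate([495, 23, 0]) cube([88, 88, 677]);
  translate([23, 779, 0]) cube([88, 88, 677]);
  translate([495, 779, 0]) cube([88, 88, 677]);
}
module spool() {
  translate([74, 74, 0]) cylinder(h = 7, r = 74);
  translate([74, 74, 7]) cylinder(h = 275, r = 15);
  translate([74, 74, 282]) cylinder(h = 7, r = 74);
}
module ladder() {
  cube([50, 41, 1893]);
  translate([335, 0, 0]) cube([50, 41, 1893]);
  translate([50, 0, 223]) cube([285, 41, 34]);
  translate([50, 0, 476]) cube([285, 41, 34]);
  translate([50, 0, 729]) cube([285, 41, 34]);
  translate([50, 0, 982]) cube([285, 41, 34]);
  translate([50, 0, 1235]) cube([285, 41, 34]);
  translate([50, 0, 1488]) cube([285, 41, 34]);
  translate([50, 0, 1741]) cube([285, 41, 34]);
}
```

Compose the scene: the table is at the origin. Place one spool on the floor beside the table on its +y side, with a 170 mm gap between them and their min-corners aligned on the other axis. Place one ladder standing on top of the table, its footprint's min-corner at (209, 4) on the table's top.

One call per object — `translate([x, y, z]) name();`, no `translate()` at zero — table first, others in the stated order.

table();
translate([0, 1060, 0]) spool();
translate([209, 4, 706]) ladder();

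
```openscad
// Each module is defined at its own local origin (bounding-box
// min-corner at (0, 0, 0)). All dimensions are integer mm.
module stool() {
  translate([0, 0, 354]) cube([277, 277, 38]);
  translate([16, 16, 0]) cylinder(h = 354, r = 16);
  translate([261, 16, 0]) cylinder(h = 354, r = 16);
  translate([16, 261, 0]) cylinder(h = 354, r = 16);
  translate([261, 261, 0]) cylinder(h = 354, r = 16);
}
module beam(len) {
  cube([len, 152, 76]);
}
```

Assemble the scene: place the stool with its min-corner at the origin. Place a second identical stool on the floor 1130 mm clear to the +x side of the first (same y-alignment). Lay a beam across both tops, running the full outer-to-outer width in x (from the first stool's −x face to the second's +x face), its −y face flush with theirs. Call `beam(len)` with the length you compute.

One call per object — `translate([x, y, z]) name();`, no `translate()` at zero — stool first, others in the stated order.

stool();
translate([1407, 0, 0]) stool();
translate([0, 0, 392]) beam(1684);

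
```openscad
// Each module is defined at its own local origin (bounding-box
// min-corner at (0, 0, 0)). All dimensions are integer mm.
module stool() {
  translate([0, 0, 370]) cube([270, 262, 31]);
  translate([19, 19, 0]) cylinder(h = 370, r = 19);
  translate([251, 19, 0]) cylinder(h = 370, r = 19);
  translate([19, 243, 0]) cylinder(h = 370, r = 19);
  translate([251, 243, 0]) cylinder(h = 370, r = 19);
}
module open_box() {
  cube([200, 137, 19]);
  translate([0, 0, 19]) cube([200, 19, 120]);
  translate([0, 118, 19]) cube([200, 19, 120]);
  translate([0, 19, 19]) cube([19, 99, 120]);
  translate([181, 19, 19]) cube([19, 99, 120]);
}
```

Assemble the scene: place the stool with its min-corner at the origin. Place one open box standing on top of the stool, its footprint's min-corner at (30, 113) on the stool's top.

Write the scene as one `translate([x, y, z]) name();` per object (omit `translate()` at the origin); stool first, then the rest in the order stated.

stool();
translate([30, 113, 401]) open_box();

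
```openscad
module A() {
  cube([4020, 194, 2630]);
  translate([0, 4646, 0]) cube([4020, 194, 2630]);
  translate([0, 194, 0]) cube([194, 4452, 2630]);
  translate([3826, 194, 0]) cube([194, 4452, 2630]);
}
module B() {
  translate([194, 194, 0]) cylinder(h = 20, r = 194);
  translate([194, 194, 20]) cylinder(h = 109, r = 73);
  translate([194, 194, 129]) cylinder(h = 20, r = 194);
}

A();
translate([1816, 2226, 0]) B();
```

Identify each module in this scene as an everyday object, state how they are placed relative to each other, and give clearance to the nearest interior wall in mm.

Clearances: x = 1622, y = 2032; minimum 1622 mm.

A is a house frame. B is a spool. The spool sits inside the house frame, centred. The clearance to the nearest interior wall is 1622 mm.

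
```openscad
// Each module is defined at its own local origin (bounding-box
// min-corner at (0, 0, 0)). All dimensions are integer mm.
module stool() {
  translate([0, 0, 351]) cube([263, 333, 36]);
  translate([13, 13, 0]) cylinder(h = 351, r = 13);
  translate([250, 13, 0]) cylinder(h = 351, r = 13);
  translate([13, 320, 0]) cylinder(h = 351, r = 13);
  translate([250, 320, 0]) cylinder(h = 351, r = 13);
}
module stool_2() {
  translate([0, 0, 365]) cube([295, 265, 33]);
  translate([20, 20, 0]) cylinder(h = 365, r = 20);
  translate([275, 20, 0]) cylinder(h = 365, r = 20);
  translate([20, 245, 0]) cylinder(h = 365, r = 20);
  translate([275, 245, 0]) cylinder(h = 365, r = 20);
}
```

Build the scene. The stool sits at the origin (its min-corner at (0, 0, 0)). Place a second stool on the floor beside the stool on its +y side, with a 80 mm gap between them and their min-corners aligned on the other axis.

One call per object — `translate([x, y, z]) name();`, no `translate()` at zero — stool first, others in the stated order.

stool();
translate([0, 413, 0]) stool_2();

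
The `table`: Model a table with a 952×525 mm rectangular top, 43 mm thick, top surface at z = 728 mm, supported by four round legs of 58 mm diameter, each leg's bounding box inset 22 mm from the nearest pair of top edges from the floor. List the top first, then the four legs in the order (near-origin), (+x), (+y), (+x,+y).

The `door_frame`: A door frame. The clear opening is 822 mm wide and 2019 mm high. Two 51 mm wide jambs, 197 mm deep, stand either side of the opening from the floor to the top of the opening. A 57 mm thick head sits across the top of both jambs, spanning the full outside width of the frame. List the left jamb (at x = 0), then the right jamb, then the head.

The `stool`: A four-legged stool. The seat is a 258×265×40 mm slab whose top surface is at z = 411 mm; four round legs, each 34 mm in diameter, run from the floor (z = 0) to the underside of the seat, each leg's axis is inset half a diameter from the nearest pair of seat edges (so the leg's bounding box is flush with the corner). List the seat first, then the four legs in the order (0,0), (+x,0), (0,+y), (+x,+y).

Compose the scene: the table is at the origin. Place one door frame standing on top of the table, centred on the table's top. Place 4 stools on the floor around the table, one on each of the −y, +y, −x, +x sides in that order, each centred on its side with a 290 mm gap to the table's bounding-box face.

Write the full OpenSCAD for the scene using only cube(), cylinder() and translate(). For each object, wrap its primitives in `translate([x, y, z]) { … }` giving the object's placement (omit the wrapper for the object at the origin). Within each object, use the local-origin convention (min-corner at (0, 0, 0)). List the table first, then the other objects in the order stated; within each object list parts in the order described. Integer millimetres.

translate([0, 0, 685]) cube([952, 525, 43]);
translate([51, 51, 0]) cylinder(h = 685, r = 29);
translate([901, 51, 0]) cylinder(h = 685, r = 29);
translate([51, 474, 0]) cylinder(h = 685, r = 29);
translate([901, 474, 0]) cylinder(h = 685, r = 29);
translate([14, 164, 728]) {
  cube([51, 197, 2019]);
  translate([873, 0, 0]) cube([51, 197, 2019]);
  translate([0, 0, 2019]) cube([924, 197, 57]);
}
translate([347, -555, 0]) {
  translate([0, 0, 371]) cube([258, 265, 40]);
  translate([17, 17, 0]) cylinder(h = 371, r = 17);
  translate([241, 17, 0]) cylinder(h = 371, r = 17);
  translate([17, 248, 0]) cylinder(h = 371, r = 17);
  translate([241, 248, 0]) cylinder(h = 371, r = 17);
}
translate([347, 815, 0]) {
  translate([0, 0, 371]) cube([258, 265, 40]);
  translate([17, 17, 0]) cylinder(h = 371, r = 17);
  translate([241, 17, 0]) cylinder(h = 371, r = 17);
  translate([17, 248, 0]) cylinder(h = 371, r = 17);
  translate([241, 248, 0]) cylinder(h = 371, r = 17);
}
translate([-548, 130, 0]) {
  translate([0, 0, 371]) cube([258, 265, 40]);
  translate([17, 17, 0]) cylinder(h = 371, r = 17);
  translate([241, 17, 0]) cylinder(h = 371, r = 17);
  translate([17, 248, 0]) cylinder(h = 371, r = 17);
  translate([241, 248, 0]) cylinder(h = 371, r = 17);
}
translate([1242, 130, 0]) {
  translate([0, 0, 371]) cube([258, 265, 40]);
  translate([17, 17, 0]) cylinder(h = 371, r = 17);
  translate([241, 17, 0]) cylinder(h = 371, r = 17);
  translate([17, 248, 0]) cylinder(h = 371, r = 17);
  translate([241, 248, 0]) cylinder(h = 371, r = 17);
}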